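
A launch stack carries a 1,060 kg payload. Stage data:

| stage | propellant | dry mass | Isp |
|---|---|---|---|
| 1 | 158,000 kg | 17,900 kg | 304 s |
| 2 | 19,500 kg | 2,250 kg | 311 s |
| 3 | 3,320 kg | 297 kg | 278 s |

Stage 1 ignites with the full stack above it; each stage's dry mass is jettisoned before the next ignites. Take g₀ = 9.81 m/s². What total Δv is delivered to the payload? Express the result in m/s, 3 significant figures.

Δv ≈ 12000 m/s

Ignition mass of stage 1 = 158,000+17,900 + 19,500+2,250 + 3,320+297 + 1,060 = 202,327 kg.
Stage 1: m₀ = 202,327 kg, m_f = 202,327 − 158,000 = 44,327 kg; Δv = 304×9.81×ln(4.564) = 2982.2×1.5183 ≈ 4528 m/s.
Stage 2: m₀ = 26,427 kg, m_f = 26,427 − 19,500 = 6,927 kg; Δv = 311×9.81×ln(3.815) = 3050.9×1.3390 ≈ 4085 m/s.
Stage 3: m₀ = 4,677 kg, m_f = 4,677 − 3,320 = 1,357 kg; Δv = 278×9.81×ln(3.447) = 2727.2×1.2374 ≈ 3375 m/s.
Total Δv = 4528 + 4085 + 3375 = 11988 m/s.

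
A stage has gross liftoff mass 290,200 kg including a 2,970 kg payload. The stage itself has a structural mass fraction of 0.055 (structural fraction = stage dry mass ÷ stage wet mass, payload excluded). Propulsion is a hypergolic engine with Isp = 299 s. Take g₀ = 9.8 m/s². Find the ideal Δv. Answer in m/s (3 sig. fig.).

Δv ≈ 8020 m/s

Stage wet mass = m₀ − payload = 290,200 − 2,970 = 287,230 kg.
Stage dry mass = ε × stage wet mass = 0.055 × 287,230 = 15,797.7 kg.
Burnout mass m_f = stage dry + payload = 15,797.7 + 2,970 = 18,767.7 kg.
v_e = Isp · g₀ = 299 × 9.8 = 2930.2 m/s.
Using Δv = v_e ln(m₀/m_f): Δv = v_e · ln(290,200/18,767.7) = 2930.2 × ln(15.46) = 2930.2 × 2.7384 ≈ 8024 m/s.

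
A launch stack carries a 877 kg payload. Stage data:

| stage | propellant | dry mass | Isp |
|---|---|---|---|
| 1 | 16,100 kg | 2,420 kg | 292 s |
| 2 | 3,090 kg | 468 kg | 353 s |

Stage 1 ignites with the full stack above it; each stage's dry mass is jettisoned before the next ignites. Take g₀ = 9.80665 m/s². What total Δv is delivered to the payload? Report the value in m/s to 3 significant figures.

Ignition mass of stage 1 = 16,100+2,420 + 3,090+468 + 877 = 22,955 kg.
Stage 1: m₀ = 22,955 kg, m_f = 22,955 − 16,100 = 6,855 kg; Δv = 292×9.80665×ln(3.349) = 2863.5×1.2086 ≈ 3461 m/s.
Stage 2: m₀ = 4,435 kg, m_f = 4,435 − 3,090 = 1,345 kg; Δv = 353×9.80665×ln(3.297) = 3461.7×1.1931 ≈ 4130 m/s.
Total Δv = 3461 + 4130 = 7591 m/s.

Δv ≈ 7590 m/s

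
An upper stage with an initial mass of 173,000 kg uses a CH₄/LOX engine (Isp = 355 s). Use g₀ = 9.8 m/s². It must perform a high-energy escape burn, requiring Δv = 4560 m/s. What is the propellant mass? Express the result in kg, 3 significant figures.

v_e = Isp · g₀ = 355 × 9.8 = 3479.0 m/s.
Rocket equation: m₀/m_f = exp(Δv / v_e) = exp(4560 / 3479.0) = exp(1.3107) = 3.7088.
m_f = 173,000 / 3.7088 = 46,645.8 kg, so propellant = m₀ − m_f = 173,000 − 46,645.8 = 126,354.2 kg.

propellant mass ≈ 126000 kg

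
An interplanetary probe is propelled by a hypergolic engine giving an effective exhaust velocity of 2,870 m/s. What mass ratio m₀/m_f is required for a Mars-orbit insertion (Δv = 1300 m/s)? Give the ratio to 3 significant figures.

m₀/m_f = exp(Δv / v_e) = exp(1300 / 2870.0) = exp(0.4530) = 1.5730.

mass ratio ≈ 1.57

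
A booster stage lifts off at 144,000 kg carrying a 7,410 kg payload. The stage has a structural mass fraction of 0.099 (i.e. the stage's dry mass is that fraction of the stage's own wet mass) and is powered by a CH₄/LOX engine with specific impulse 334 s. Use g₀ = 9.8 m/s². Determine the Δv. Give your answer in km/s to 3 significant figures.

Stage wet mass = m₀ − payload = 144,000 − 7,410 = 136,590 kg.
Stage dry mass = ε × stage wet mass = 0.099 × 136,590 = 13,522.4 kg.
Burnout mass m_f = stage dry + payload = 13,522.4 + 7,410 = 20,932.4 kg.
v_e = Isp · g₀ = 334 × 9.8 = 3273.2 m/s.
Δv = v_e · ln(144,000/20,932.4) = 3273.2 × ln(6.879) = 3273.2 × 1.9285 ≈ 6312 m/s.

Δv ≈ 6.31 km/s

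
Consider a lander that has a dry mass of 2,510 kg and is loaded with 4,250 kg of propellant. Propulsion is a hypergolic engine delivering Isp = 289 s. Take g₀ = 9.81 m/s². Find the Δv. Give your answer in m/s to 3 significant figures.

Δv ≈ 2810 m/s

v_e = Isp · g₀ = 289 × 9.81 = 2835.1 m/s.
m₀ = m_dry + m_prop = 2,510 + 4,250 = 6,760 kg.
From the ideal rocket equation, Δv = v_e · ln(m₀/m_f) = 2835.1 × ln(2.693) = 2835.1 × 0.9907 ≈ 2808.8 m/s.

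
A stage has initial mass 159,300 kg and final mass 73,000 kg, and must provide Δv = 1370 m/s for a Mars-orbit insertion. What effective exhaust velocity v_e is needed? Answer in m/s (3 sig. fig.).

v_e ≈ 1760 m/s

ln(m₀/m_f) = ln(159300/73000) = ln(2.182) = 0.7803.
Using Δv = v_e ln(m₀/m_f): v_e = Δv / ln(m₀/m_f) = 1370 / 0.7803 = 1755.7 m/s.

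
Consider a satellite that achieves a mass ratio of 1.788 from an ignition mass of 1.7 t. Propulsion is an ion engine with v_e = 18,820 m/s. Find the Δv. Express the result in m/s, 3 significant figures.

Δv = v_e · ln(1.788) = 18820.0 × 0.5811 ≈ 10936.3 m/s.

Δv ≈ 10900 m/s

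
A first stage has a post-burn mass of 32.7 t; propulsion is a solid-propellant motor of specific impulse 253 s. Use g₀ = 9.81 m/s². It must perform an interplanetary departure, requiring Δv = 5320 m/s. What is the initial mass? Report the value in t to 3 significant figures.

v_e = Isp · g₀ = 253 × 9.81 = 2481.9 m/s.
From the ideal rocket equation, m₀/m_f = exp(Δv / v_e) = exp(5320 / 2481.9) = exp(2.1435) = 8.5292.
m₀ = m_f × 8.5292 = 32.7 × 8.5292 = 278.905 t.

initial mass ≈ 279 t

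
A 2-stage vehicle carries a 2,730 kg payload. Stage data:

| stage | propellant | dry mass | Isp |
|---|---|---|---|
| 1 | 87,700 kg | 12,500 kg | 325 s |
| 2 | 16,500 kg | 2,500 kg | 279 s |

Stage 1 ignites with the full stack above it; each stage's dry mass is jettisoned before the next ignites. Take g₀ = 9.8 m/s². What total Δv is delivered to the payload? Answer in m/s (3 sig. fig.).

Ignition mass of stage 1 = 87,700+12,500 + 16,500+2,500 + 2,730 = 121,930 kg.
Stage 1: m₀ = 121,930 kg, m_f = 121,930 − 87,700 = 34,230 kg; Δv = 325×9.8×ln(3.562) = 3185.0×1.2703 ≈ 4046 m/s.
Stage 2: m₀ = 21,730 kg, m_f = 21,730 − 16,500 = 5,230 kg; Δv = 279×9.8×ln(4.155) = 2734.2×1.4243 ≈ 3894 m/s.
Total Δv = 4046 + 3894 = 7940 m/s.

Δv ≈ 7940 m/s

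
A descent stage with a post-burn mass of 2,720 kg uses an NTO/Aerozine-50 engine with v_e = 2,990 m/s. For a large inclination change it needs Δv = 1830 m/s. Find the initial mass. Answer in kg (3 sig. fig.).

initial mass ≈ 5020 kg

By the Tsiolkovsky rocket equation, m₀/m_f = exp(Δv / v_e) = exp(1830 / 2990.0) = exp(0.6120) = 1.8442.
m₀ = m_f × 1.8442 = 2,720 × 1.8442 = 5,016.22 kg.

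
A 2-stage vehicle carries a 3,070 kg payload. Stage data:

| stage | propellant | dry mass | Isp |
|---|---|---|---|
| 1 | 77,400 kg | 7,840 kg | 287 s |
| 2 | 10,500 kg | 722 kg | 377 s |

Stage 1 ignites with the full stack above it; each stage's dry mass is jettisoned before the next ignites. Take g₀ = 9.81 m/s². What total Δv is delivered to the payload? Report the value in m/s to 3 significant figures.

Ignition mass of stage 1 = 77,400+7,840 + 10,500+722 + 3,070 = 99,532 kg.
Stage 1: m₀ = 99,532 kg, m_f = 99,532 − 77,400 = 22,132 kg; Δv = 287×9.81×ln(4.497) = 2815.5×1.5035 ≈ 4233 m/s.
Stage 2: m₀ = 14,292 kg, m_f = 14,292 − 10,500 = 3,792 kg; Δv = 377×9.81×ln(3.769) = 3698.4×1.3268 ≈ 4907 m/s.
Total Δv = 4233 + 4907 = 9140 m/s.

Δv ≈ 9140 m/s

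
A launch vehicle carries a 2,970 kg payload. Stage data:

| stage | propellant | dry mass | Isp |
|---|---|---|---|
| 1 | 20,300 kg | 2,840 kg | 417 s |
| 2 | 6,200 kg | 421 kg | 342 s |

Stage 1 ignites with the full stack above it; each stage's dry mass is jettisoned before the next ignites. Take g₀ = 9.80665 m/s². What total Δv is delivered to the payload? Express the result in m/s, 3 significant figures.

Δv ≈ 7450 m/s

Ignition mass of stage 1 = 20,300+2,840 + 6,200+421 + 2,970 = 32,731 kg.
Stage 1: m₀ = 32,731 kg, m_f = 32,731 − 20,300 = 12,431 kg; Δv = 417×9.80665×ln(2.633) = 4089.4×0.9681 ≈ 3959 m/s.
Stage 2: m₀ = 9,591 kg, m_f = 9,591 − 6,200 = 3,391 kg; Δv = 342×9.80665×ln(2.828) = 3353.9×1.0397 ≈ 3487 m/s.
Total Δv = 3959 + 3487 = 7446 m/s.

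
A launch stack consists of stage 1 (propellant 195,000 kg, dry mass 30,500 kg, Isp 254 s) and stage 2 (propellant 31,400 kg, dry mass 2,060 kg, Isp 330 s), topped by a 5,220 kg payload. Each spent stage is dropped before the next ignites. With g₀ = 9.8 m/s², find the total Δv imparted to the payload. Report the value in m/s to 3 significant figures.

Δv ≈ 8740 m/s

Ignition mass of stage 1 = 195,000+30,500 + 31,400+2,060 + 5,220 = 264,180 kg.
Stage 1: m₀ = 264,180 kg, m_f = 264,180 − 195,000 = 69,180 kg; Δv = 254×9.8×ln(3.819) = 2489.2×1.3399 ≈ 3335 m/s.
Stage 2: m₀ = 38,680 kg, m_f = 38,680 − 31,400 = 7,280 kg; Δv = 330×9.8×ln(5.313) = 3234.0×1.6702 ≈ 5401 m/s.
Total Δv = 3335 + 5401 = 8736 m/s.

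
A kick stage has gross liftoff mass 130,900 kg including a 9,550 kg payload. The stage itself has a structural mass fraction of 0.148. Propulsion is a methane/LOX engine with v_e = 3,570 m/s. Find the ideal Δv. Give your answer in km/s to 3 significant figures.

Δv ≈ 5.57 km/s

Stage wet mass = m₀ − payload = 130,900 − 9,550 = 121,350 kg.
Stage dry mass = ε × stage wet mass = 0.148 × 121,350 = 17,959.8 kg.
Burnout mass m_f = stage dry + payload = 17,959.8 + 9,550 = 27,509.8 kg.
Rocket equation: Δv = v_e · ln(130,900/27,509.8) = 3570.0 × ln(4.758) = 3570.0 × 1.5599 ≈ 5569 m/s.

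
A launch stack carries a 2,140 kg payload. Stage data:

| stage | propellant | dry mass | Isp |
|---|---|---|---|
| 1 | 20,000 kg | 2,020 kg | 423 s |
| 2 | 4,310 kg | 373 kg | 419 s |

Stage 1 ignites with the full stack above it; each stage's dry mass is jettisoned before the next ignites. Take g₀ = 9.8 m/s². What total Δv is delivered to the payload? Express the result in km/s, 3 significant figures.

Ignition mass of stage 1 = 20,000+2,020 + 4,310+373 + 2,140 = 28,843 kg.
Stage 1: m₀ = 28,843 kg, m_f = 28,843 − 20,000 = 8,843 kg; Δv = 423×9.8×ln(3.262) = 4145.4×1.1822 ≈ 4901 m/s.
Stage 2: m₀ = 6,823 kg, m_f = 6,823 − 4,310 = 2,513 kg; Δv = 419×9.8×ln(2.715) = 4106.2×0.9988 ≈ 4101 m/s.
Total Δv = 4901 + 4101 = 9002 m/s.

Δv ≈ 9.00 km/s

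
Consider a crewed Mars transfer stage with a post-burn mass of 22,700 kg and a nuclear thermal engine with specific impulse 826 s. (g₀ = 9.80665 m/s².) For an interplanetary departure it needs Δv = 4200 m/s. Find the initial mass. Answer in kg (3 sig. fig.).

v_e = Isp · g₀ = 826 × 9.80665 = 8100.3 m/s.
Rocket equation: m₀/m_f = exp(Δv / v_e) = exp(4200 / 8100.3) = exp(0.5185) = 1.6795.
m₀ = m_f × 1.6795 = 22,700 × 1.6795 = 38,124.7 kg.

initial mass ≈ 38100 kg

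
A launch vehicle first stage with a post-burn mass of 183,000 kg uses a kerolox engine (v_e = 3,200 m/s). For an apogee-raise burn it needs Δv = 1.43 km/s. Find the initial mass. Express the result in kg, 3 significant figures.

m₀/m_f = exp(Δv / v_e) = exp(1430 / 3200.0) = exp(0.4469) = 1.5634.
m₀ = m_f × 1.5634 = 183,000 × 1.5634 = 286,102 kg.

initial mass ≈ 286000 kg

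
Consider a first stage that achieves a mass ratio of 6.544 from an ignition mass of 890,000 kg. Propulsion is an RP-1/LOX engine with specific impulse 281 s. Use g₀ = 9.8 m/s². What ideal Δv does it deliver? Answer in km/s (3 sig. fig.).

v_e = Isp · g₀ = 281 × 9.8 = 2753.8 m/s.
Using Δv = v_e ln(m₀/m_f): Δv = v_e · ln(6.544) = 2753.8 × 1.8785 ≈ 5173.1 m/s.

Δv ≈ 5.17 km/s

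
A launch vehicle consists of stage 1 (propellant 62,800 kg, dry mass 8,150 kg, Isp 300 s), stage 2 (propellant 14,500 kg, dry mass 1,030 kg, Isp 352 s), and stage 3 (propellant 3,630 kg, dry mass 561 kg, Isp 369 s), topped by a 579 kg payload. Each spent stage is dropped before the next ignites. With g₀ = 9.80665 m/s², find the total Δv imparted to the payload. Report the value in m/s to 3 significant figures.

Ignition mass of stage 1 = 62,800+8,150 + 14,500+1,030 + 3,630+561 + 579 = 91,250 kg.
Stage 1: m₀ = 91,250 kg, m_f = 91,250 − 62,800 = 28,450 kg; Δv = 300×9.80665×ln(3.207) = 2942.0×1.1655 ≈ 3429 m/s.
Stage 2: m₀ = 20,300 kg, m_f = 20,300 − 14,500 = 5,800 kg; Δv = 352×9.80665×ln(3.5) = 3451.9×1.2528 ≈ 4324 m/s.
Stage 3: m₀ = 4,770 kg, m_f = 4,770 − 3,630 = 1,140 kg; Δv = 369×9.80665×ln(4.184) = 3618.7×1.4313 ≈ 5179 m/s.
Total Δv = 3429 + 4324 + 5179 = 12932 m/s.

Δv ≈ 12900 m/s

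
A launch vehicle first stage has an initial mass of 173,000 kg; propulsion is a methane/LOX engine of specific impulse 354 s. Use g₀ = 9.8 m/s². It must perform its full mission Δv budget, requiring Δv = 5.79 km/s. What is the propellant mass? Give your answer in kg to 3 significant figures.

propellant mass ≈ 140000 kg

v_e = Isp · g₀ = 354 × 9.8 = 3469.2 m/s.
Rocket equation: m₀/m_f = exp(Δv / v_e) = exp(5790 / 3469.2) = exp(1.6690) = 5.3067.
m_f = 173,000 / 5.3067 = 32,600.3 kg, so propellant = m₀ − m_f = 173,000 − 32,600.3 = 140,399.7 kg.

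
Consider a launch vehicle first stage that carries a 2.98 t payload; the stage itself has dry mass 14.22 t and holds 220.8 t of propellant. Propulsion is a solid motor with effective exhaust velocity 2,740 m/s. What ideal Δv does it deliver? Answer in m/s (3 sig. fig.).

Δv ≈ 7200 m/s

m₀ = payload + dry + propellant = 2.98 + 14.22 + 220.8 = 238 t.
m_f = payload + dry = 2.98 + 14.22 = 17.2 t.
Δv = v_e · ln(m₀/m_f) = 2740.0 × ln(13.84) = 2740.0 × 2.6274 ≈ 7199.0 m/s.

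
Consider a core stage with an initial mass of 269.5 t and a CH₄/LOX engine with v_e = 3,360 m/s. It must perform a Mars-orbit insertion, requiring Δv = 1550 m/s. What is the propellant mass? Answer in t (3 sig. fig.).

By the Tsiolkovsky rocket equation, m₀/m_f = exp(Δv / v_e) = exp(1550 / 3360.0) = exp(0.4613) = 1.5861.
m_f = 269.5 / 1.5861 = 169.914 t, so propellant = m₀ − m_f = 269.5 − 169.914 = 99.586 t.

propellant mass ≈ 99.6 t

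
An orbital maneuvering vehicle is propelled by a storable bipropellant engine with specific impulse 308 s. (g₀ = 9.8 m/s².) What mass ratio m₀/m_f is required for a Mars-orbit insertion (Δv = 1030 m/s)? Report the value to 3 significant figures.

mass ratio ≈ 1.41

v_e = Isp · g₀ = 308 × 9.8 = 3018.4 m/s.
Rocket equation: m₀/m_f = exp(Δv / v_e) = exp(1030 / 3018.4) = exp(0.3412) = 1.4067.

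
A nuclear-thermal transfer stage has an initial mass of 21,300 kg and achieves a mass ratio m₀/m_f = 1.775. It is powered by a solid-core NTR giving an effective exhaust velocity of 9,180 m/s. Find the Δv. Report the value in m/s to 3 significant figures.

Using Δv = v_e ln(m₀/m_f): Δv = v_e · ln(1.775) = 9180.0 × 0.5738 ≈ 5267.5 m/s.

Δv ≈ 5270 m/s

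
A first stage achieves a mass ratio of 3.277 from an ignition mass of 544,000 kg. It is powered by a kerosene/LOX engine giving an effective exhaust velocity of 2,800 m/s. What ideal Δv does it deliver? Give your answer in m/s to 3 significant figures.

Δv ≈ 3320 m/s

By the Tsiolkovsky rocket equation, Δv = v_e · ln(3.277) = 2800.0 × 1.1869 ≈ 3323.4 m/s.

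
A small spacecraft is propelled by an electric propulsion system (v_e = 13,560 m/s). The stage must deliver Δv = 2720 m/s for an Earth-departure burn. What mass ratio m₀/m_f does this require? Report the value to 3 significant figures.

mass ratio ≈ 1.22

m₀/m_f = exp(Δv / v_e) = exp(2720 / 13560.0) = exp(0.2006) = 1.2221.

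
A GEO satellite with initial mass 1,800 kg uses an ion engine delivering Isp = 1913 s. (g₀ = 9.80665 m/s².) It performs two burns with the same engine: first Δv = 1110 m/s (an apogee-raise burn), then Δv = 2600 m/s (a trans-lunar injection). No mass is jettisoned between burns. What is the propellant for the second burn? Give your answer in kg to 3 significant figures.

propellant for the second burn ≈ 220 kg

v_e = Isp · g₀ = 1913 × 9.80665 = 18760.1 m/s.
After the first burn: m = 1800 × exp(−1110/18760.1) = 1800 × 0.94255 = 1,696.59 kg.
After the second burn: m = 1,696.59 × exp(−2600/18760.1) = 1,696.59 × 0.87058 = 1,477.02 kg.
Second-burn propellant = 1,696.59 − 1,477.02 = 219.57 kg.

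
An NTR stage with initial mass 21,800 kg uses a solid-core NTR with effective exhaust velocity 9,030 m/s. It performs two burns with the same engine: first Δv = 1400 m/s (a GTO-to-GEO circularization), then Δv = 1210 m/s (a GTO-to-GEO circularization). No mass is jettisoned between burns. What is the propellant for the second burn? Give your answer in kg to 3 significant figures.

After the first burn: m = 21800 × exp(−1400/9030.0) = 21800 × 0.85638 = 18,669.1 kg.
After the second burn: m = 18,669.1 × exp(−1210/9030.0) = 18,669.1 × 0.87459 = 16,327.8 kg.
Second-burn propellant = 18,669.1 − 16,327.8 = 2,341.3 kg.

propellant for the second burn ≈ 2340 kg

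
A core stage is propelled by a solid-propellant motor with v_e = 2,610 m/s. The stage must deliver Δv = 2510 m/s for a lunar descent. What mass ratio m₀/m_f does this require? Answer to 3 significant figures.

mass ratio ≈ 2.62

Rocket equation: m₀/m_f = exp(Δv / v_e) = exp(2510 / 2610.0) = exp(0.9617) = 2.6161.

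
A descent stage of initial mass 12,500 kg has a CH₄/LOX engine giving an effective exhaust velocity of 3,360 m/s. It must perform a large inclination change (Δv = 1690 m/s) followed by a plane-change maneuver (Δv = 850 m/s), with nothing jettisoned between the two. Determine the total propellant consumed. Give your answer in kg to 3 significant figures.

After the first burn: m = 12500 × exp(−1690/3360.0) = 12500 × 0.60473 = 7,559.13 kg.
After the second burn: m = 7,559.13 × exp(−850/3360.0) = 7,559.13 × 0.77649 = 5,869.59 kg.
Total propellant = m₀ − m_final = 12500 − 5,869.59 = 6,630.41 kg.

total propellant consumed ≈ 6630 kg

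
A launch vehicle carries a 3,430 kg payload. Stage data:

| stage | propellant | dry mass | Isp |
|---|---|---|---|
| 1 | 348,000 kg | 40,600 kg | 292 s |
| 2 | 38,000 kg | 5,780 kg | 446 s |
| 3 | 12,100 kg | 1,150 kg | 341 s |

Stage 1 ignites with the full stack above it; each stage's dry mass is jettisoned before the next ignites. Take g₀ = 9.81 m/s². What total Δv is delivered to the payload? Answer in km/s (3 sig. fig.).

Δv ≈ 12.9 km/s

Ignition mass of stage 1 = 348,000+40,600 + 38,000+5,780 + 12,100+1,150 + 3,430 = 449,060 kg.
Stage 1: m₀ = 449,060 kg, m_f = 449,060 − 348,000 = 101,060 kg; Δv = 292×9.81×ln(4.443) = 2864.5×1.4914 ≈ 4272 m/s.
Stage 2: m₀ = 60,460 kg, m_f = 60,460 − 38,000 = 22,460 kg; Δv = 446×9.81×ln(2.692) = 4375.3×0.9902 ≈ 4333 m/s.
Stage 3: m₀ = 16,680 kg, m_f = 16,680 − 12,100 = 4,580 kg; Δv = 341×9.81×ln(3.642) = 3345.2×1.2925 ≈ 4324 m/s.
Total Δv = 4272 + 4333 + 4324 = 12929 m/s.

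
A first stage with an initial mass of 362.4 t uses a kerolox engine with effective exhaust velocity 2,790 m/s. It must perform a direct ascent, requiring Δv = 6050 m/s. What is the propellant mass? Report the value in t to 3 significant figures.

Using Δv = v_e ln(m₀/m_f): m₀/m_f = exp(Δv / v_e) = exp(6050 / 2790.0) = exp(2.1685) = 8.7448.
m_f = 362.4 / 8.7448 = 41.4418 t, so propellant = m₀ − m_f = 362.4 − 41.4418 = 320.9582 t.

propellant mass ≈ 321 t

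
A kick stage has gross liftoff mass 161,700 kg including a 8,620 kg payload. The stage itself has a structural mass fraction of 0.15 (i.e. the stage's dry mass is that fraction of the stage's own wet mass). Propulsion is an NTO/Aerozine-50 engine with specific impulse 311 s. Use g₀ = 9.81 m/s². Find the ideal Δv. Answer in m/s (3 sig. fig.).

Δv ≈ 4980 m/s

Stage wet mass = m₀ − payload = 161,700 − 8,620 = 153,080 kg.
Stage dry mass = ε × stage wet mass = 0.15 × 153,080 = 22,962 kg.
Burnout mass m_f = stage dry + payload = 22,962 + 8,620 = 31,582 kg.
v_e = Isp · g₀ = 311 × 9.81 = 3050.9 m/s.
Δv = v_e · ln(161,700/31,582) = 3050.9 × ln(5.12) = 3050.9 × 1.6332 ≈ 4983 m/s.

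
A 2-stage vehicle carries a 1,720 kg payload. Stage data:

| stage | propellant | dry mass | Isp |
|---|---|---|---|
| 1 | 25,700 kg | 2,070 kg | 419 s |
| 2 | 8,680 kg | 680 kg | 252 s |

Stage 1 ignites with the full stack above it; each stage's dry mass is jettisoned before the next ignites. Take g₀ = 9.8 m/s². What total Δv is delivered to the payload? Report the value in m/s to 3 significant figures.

Δv ≈ 8230 m/s

Ignition mass of stage 1 = 25,700+2,070 + 8,680+680 + 1,720 = 38,850 kg.
Stage 1: m₀ = 38,850 kg, m_f = 38,850 − 25,700 = 13,150 kg; Δv = 419×9.8×ln(2.954) = 4106.2×1.0833 ≈ 4448 m/s.
Stage 2: m₀ = 11,080 kg, m_f = 11,080 − 8,680 = 2,400 kg; Δv = 252×9.8×ln(4.617) = 2469.6×1.5297 ≈ 3778 m/s.
Total Δv = 4448 + 3778 = 8226 m/s.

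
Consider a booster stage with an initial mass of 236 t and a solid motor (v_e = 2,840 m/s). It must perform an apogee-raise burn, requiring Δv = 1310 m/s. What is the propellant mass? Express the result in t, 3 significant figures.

m₀/m_f = exp(Δv / v_e) = exp(1310 / 2840.0) = exp(0.4613) = 1.5861.
m_f = 236 / 1.5861 = 148.793 t, so propellant = m₀ − m_f = 236 − 148.793 = 87.207 t.

propellant mass ≈ 87.2 t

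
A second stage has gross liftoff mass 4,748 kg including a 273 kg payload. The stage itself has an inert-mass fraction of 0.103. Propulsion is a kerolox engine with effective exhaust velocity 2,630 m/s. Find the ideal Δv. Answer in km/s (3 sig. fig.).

Δv ≈ 4.91 km/s

Stage wet mass = m₀ − payload = 4,748 − 273 = 4,475 kg.
Stage dry mass = ε × stage wet mass = 0.103 × 4,475 = 460.925 kg.
Burnout mass m_f = stage dry + payload = 460.925 + 273 = 733.925 kg.
Using Δv = v_e ln(m₀/m_f): Δv = v_e · ln(4,748/733.925) = 2630.0 × ln(6.469) = 2630.0 × 1.8671 ≈ 4910 m/s.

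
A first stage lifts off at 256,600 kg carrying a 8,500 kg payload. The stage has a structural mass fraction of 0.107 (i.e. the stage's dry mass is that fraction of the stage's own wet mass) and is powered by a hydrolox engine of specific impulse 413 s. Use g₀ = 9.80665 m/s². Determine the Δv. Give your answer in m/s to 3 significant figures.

Δv ≈ 8060 m/s

Stage wet mass = m₀ − payload = 256,600 − 8,500 = 248,100 kg.
Stage dry mass = ε × stage wet mass = 0.107 × 248,100 = 26,546.7 kg.
Burnout mass m_f = stage dry + payload = 26,546.7 + 8,500 = 35,046.7 kg.
v_e = Isp · g₀ = 413 × 9.80665 = 4050.1 m/s.
By the Tsiolkovsky rocket equation, Δv = v_e · ln(256,600/35,046.7) = 4050.1 × ln(7.322) = 4050.1 × 1.9908 ≈ 8063 m/s.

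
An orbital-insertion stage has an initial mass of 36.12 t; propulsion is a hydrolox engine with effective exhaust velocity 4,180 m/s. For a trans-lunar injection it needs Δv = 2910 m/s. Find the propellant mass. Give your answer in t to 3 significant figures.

From the ideal rocket equation, m₀/m_f = exp(Δv / v_e) = exp(2910 / 4180.0) = exp(0.6962) = 2.0061.
m_f = 36.12 / 2.0061 = 18.0051 t, so propellant = m₀ − m_f = 36.12 − 18.0051 = 18.1149 t.

propellant mass ≈ 18.1 t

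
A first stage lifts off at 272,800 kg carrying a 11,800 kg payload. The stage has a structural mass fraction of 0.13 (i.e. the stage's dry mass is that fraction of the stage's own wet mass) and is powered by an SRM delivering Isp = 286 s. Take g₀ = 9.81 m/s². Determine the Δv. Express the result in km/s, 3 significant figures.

Stage wet mass = m₀ − payload = 272,800 − 11,800 = 261,000 kg.
Stage dry mass = ε × stage wet mass = 0.13 × 261,000 = 33,930 kg.
Burnout mass m_f = stage dry + payload = 33,930 + 11,800 = 45,730 kg.
v_e = Isp · g₀ = 286 × 9.81 = 2805.7 m/s.
Δv = v_e · ln(272,800/45,730) = 2805.7 × ln(5.965) = 2805.7 × 1.7860 ≈ 5011 m/s.

Δv ≈ 5.01 km/s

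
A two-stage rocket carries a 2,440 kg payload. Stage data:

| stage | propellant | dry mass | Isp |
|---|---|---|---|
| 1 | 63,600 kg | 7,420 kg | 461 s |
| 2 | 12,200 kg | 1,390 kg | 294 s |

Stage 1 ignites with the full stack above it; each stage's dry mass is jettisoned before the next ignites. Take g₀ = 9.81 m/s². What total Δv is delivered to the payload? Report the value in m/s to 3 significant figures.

Ignition mass of stage 1 = 63,600+7,420 + 12,200+1,390 + 2,440 = 87,050 kg.
Stage 1: m₀ = 87,050 kg, m_f = 87,050 − 63,600 = 23,450 kg; Δv = 461×9.81×ln(3.712) = 4522.4×1.3116 ≈ 5932 m/s.
Stage 2: m₀ = 16,030 kg, m_f = 16,030 − 12,200 = 3,830 kg; Δv = 294×9.81×ln(4.185) = 2884.1×1.4316 ≈ 4129 m/s.
Total Δv = 5932 + 4129 = 10061 m/s.

Δv ≈ 10100 m/s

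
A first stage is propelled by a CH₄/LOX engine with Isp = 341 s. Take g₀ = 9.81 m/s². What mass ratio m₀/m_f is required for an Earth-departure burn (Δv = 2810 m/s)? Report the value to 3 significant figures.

v_e = Isp · g₀ = 341 × 9.81 = 3345.2 m/s.
By the Tsiolkovsky rocket equation, m₀/m_f = exp(Δv / v_e) = exp(2810 / 3345.2) = exp(0.8400) = 2.3164.

mass ratio ≈ 2.32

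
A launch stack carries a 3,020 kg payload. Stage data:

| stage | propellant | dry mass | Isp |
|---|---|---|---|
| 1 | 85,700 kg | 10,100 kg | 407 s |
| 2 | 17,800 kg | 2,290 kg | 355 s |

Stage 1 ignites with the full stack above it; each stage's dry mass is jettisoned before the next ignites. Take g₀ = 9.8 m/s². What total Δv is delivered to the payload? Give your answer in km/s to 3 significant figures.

Δv ≈ 10.2 km/s

Ignition mass of stage 1 = 85,700+10,100 + 17,800+2,290 + 3,020 = 118,910 kg.
Stage 1: m₀ = 118,910 kg, m_f = 118,910 − 85,700 = 33,210 kg; Δv = 407×9.8×ln(3.581) = 3988.6×1.2755 ≈ 5088 m/s.
Stage 2: m₀ = 23,110 kg, m_f = 23,110 − 17,800 = 5,310 kg; Δv = 355×9.8×ln(4.352) = 3479.0×1.4707 ≈ 5116 m/s.
Total Δv = 5088 + 5116 = 10204 m/s.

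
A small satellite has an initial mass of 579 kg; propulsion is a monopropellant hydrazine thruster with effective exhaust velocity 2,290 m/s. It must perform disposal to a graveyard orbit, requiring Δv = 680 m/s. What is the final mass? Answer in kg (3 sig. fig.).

By the Tsiolkovsky rocket equation, m₀/m_f = exp(Δv / v_e) = exp(680 / 2290.0) = exp(0.2969) = 1.3457.
m_f = m₀ / 1.3457 = 579 / 1.3457 = 430.259 kg.

final mass ≈ 430 kg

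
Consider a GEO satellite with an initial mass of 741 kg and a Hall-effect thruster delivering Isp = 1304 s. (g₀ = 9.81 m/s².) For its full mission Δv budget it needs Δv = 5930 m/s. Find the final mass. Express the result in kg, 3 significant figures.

v_e = Isp · g₀ = 1304 × 9.81 = 12792.2 m/s.
Rocket equation: m₀/m_f = exp(Δv / v_e) = exp(5930 / 12792.2) = exp(0.4636) = 1.5897.
m_f = m₀ / 1.5897 = 741 / 1.5897 = 466.126 kg.

final mass ≈ 466 kg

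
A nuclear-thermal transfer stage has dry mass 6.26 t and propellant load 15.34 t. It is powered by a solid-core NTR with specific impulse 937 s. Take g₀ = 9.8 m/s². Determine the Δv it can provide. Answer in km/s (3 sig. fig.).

v_e = Isp · g₀ = 937 × 9.8 = 9182.6 m/s.
m₀ = m_dry + m_prop = 6.26 + 15.34 = 21.6 t.
Δv = v_e · ln(m₀/m_f) = 9182.6 × ln(3.45) = 9182.6 × 1.2385 ≈ 11372.8 m/s.

Δv ≈ 11.4 km/s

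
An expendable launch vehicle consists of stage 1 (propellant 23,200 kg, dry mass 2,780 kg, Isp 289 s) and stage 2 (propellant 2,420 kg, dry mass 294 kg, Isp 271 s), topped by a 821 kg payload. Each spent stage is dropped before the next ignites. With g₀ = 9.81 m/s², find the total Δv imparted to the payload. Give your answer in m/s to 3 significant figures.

Ignition mass of stage 1 = 23,200+2,780 + 2,420+294 + 821 = 29,515 kg.
Stage 1: m₀ = 29,515 kg, m_f = 29,515 − 23,200 = 6,315 kg; Δv = 289×9.81×ln(4.674) = 2835.1×1.5420 ≈ 4372 m/s.
Stage 2: m₀ = 3,535 kg, m_f = 3,535 − 2,420 = 1,115 kg; Δv = 271×9.81×ln(3.17) = 2658.5×1.1539 ≈ 3068 m/s.
Total Δv = 4372 + 3068 = 7440 m/s.

Δv ≈ 7440 m/s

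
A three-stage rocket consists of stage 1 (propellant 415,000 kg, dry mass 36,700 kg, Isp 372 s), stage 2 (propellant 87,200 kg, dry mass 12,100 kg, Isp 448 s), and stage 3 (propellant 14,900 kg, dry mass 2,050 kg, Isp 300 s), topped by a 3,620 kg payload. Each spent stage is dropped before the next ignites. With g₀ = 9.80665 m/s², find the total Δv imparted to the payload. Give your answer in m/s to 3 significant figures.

Ignition mass of stage 1 = 415,000+36,700 + 87,200+12,100 + 14,900+2,050 + 3,620 = 571,570 kg.
Stage 1: m₀ = 571,570 kg, m_f = 571,570 − 415,000 = 156,570 kg; Δv = 372×9.80665×ln(3.651) = 3648.1×1.2949 ≈ 4724 m/s.
Stage 2: m₀ = 119,870 kg, m_f = 119,870 − 87,200 = 32,670 kg; Δv = 448×9.80665×ln(3.669) = 4393.4×1.3000 ≈ 5711 m/s.
Stage 3: m₀ = 20,570 kg, m_f = 20,570 − 14,900 = 5,670 kg; Δv = 300×9.80665×ln(3.628) = 2942.0×1.2886 ≈ 3791 m/s.
Total Δv = 4724 + 5711 + 3791 = 14226 m/s.

Δv ≈ 14200 m/s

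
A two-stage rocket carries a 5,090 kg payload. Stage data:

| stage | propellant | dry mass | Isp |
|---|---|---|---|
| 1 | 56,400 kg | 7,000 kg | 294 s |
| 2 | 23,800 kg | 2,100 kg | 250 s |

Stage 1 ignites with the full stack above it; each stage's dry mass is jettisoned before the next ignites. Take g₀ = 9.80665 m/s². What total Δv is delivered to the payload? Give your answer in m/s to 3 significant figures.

Δv ≈ 6210 m/s

Ignition mass of stage 1 = 56,400+7,000 + 23,800+2,100 + 5,090 = 94,390 kg.
Stage 1: m₀ = 94,390 kg, m_f = 94,390 − 56,400 = 37,990 kg; Δv = 294×9.80665×ln(2.485) = 2883.2×0.9101 ≈ 2624 m/s.
Stage 2: m₀ = 30,990 kg, m_f = 30,990 − 23,800 = 7,190 kg; Δv = 250×9.80665×ln(4.31) = 2451.7×1.4610 ≈ 3582 m/s.
Total Δv = 2624 + 3582 = 6206 m/s.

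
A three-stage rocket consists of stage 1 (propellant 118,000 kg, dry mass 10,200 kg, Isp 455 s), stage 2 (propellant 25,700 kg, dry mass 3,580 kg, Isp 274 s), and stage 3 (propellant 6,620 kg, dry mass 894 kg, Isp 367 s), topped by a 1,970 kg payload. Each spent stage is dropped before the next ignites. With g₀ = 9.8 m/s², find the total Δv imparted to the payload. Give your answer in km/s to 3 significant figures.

Ignition mass of stage 1 = 118,000+10,200 + 25,700+3,580 + 6,620+894 + 1,970 = 166,964 kg.
Stage 1: m₀ = 166,964 kg, m_f = 166,964 − 118,000 = 48,964 kg; Δv = 455×9.8×ln(3.41) = 4459.0×1.2267 ≈ 5470 m/s.
Stage 2: m₀ = 38,764 kg, m_f = 38,764 − 25,700 = 13,064 kg; Δv = 274×9.8×ln(2.967) = 2685.2×1.0876 ≈ 2921 m/s.
Stage 3: m₀ = 9,484 kg, m_f = 9,484 − 6,620 = 2,864 kg; Δv = 367×9.8×ln(3.311) = 3596.6×1.1974 ≈ 4307 m/s.
Total Δv = 5470 + 2921 + 4307 = 12698 m/s.

Δv ≈ 12.7 km/s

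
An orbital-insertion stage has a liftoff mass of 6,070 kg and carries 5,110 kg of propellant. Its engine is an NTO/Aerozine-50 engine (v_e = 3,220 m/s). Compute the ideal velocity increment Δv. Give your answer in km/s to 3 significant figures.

m_f = m₀ − m_prop = 6,070 − 5,110 = 960 kg.
By the Tsiolkovsky rocket equation, Δv = v_e · ln(m₀/m_f) = 3220.0 × ln(6.323) = 3220.0 × 1.8442 ≈ 5938.3 m/s.

Δv ≈ 5.94 km/s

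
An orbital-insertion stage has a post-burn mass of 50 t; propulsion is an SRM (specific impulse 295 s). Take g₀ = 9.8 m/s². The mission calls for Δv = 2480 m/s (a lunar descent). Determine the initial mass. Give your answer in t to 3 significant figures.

v_e = Isp · g₀ = 295 × 9.8 = 2891.0 m/s.
m₀/m_f = exp(Δv / v_e) = exp(2480 / 2891.0) = exp(0.8578) = 2.3580.
m₀ = m_f × 2.3580 = 50 × 2.3580 = 117.9 t.

initial mass ≈ 118 t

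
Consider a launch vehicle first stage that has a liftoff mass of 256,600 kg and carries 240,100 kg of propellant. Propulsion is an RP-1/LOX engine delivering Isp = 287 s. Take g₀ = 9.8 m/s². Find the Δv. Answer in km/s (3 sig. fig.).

v_e = Isp · g₀ = 287 × 9.8 = 2812.6 m/s.
m_f = m₀ − m_prop = 256,600 − 240,100 = 16,500 kg.
From the ideal rocket equation, Δv = v_e · ln(m₀/m_f) = 2812.6 × ln(15.55) = 2812.6 × 2.7442 ≈ 7718.2 m/s.

Δv ≈ 7.72 km/s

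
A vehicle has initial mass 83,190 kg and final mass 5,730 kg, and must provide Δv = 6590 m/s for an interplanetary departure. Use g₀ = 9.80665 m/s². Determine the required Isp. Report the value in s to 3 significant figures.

Isp ≈ 251 s

ln(m₀/m_f) = ln(83190/5730) = ln(14.52) = 2.6754.
From the ideal rocket equation, v_e = Δv / ln(m₀/m_f) = 6590 / 2.6754 = 2463.2 m/s.
Isp = v_e / g₀ = 2463.2 / 9.80665 = 251.2 s.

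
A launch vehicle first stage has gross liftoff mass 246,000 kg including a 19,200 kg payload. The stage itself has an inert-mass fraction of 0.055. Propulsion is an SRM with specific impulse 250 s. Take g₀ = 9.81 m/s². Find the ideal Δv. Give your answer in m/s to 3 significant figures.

Stage wet mass = m₀ − payload = 246,000 − 19,200 = 226,800 kg.
Stage dry mass = ε × stage wet mass = 0.055 × 226,800 = 12,474 kg.
Burnout mass m_f = stage dry + payload = 12,474 + 19,200 = 31,674 kg.
v_e = Isp · g₀ = 250 × 9.81 = 2452.5 m/s.
Δv = v_e · ln(246,000/31,674) = 2452.5 × ln(7.767) = 2452.5 × 2.0498 ≈ 5027 m/s.

Δv ≈ 5030 m/s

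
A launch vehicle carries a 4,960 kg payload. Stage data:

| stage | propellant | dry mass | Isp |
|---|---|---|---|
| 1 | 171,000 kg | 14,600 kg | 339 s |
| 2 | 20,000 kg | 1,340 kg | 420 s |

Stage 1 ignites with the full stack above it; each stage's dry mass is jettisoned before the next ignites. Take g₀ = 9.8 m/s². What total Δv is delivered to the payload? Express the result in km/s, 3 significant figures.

Δv ≈ 11.3 km/s

Ignition mass of stage 1 = 171,000+14,600 + 20,000+1,340 + 4,960 = 211,900 kg.
Stage 1: m₀ = 211,900 kg, m_f = 211,900 − 171,000 = 40,900 kg; Δv = 339×9.8×ln(5.181) = 3322.2×1.6450 ≈ 5465 m/s.
Stage 2: m₀ = 26,300 kg, m_f = 26,300 − 20,000 = 6,300 kg; Δv = 420×9.8×ln(4.175) = 4116.0×1.4290 ≈ 5882 m/s.
Total Δv = 5465 + 5882 = 11347 m/s.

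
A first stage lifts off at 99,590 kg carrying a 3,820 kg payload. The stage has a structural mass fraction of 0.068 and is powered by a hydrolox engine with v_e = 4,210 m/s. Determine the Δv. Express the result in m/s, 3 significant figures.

Stage wet mass = m₀ − payload = 99,590 − 3,820 = 95,770 kg.
Stage dry mass = ε × stage wet mass = 0.068 × 95,770 = 6,512.36 kg.
Burnout mass m_f = stage dry + payload = 6,512.36 + 3,820 = 10,332.36 kg.
By the Tsiolkovsky rocket equation, Δv = v_e · ln(99,590/10,332.36) = 4210.0 × ln(9.639) = 4210.0 × 2.2658 ≈ 9539 m/s.

Δv ≈ 9540 m/s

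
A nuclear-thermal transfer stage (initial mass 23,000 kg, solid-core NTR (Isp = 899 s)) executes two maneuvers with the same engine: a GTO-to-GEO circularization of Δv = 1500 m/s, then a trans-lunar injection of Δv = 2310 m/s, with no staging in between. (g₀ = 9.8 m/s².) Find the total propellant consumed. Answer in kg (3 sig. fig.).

total propellant consumed ≈ 8070 kg

v_e = Isp · g₀ = 899 × 9.8 = 8810.2 m/s.
After the first burn: m = 23000 × exp(−1500/8810.2) = 23000 × 0.84345 = 19,399.4 kg.
After the second burn: m = 19,399.4 × exp(−2310/8810.2) = 19,399.4 × 0.76936 = 14,925.1 kg.
Total propellant = m₀ − m_final = 23000 − 14,925.1 = 8,074.9 kg.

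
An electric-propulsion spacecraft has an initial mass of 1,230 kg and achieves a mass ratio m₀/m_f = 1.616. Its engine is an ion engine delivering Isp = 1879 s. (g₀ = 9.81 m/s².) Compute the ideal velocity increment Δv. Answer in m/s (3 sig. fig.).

Δv ≈ 8850 m/s

v_e = Isp · g₀ = 1879 × 9.81 = 18433.0 m/s.
Using Δv = v_e ln(m₀/m_f): Δv = v_e · ln(1.616) = 18433.0 × 0.4800 ≈ 8847.0 m/s.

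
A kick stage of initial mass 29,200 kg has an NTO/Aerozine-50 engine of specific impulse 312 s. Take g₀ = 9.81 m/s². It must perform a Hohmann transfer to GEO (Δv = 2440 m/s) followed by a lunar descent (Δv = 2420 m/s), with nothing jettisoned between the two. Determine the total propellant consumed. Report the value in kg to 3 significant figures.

total propellant consumed ≈ 23200 kg

v_e = Isp · g₀ = 312 × 9.81 = 3060.7 m/s.
After the first burn: m = 29200 × exp(−2440/3060.7) = 29200 × 0.45059 = 13,157.2 kg.
After the second burn: m = 13,157.2 × exp(−2420/3060.7) = 13,157.2 × 0.45354 = 5,967.32 kg.
Total propellant = m₀ − m_final = 29200 − 5,967.32 = 23,232.68 kg.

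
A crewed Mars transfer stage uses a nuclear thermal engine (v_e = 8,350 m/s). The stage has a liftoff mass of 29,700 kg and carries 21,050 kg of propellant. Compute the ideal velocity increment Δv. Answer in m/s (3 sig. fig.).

m_f = m₀ − m_prop = 29,700 − 21,050 = 8,650 kg.
Δv = v_e · ln(m₀/m_f) = 8350.0 × ln(3.434) = 8350.0 × 1.2336 ≈ 10300.5 m/s.

Δv ≈ 10300 m/s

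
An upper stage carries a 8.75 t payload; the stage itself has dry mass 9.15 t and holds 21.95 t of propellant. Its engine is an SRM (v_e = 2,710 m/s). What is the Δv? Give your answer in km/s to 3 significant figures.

Δv ≈ 2.17 km/s

m₀ = payload + dry + propellant = 8.75 + 9.15 + 21.95 = 39.85 t.
m_f = payload + dry = 8.75 + 9.15 = 17.9 t.
From the ideal rocket equation, Δv = v_e · ln(m₀/m_f) = 2710.0 × ln(2.226) = 2710.0 × 0.8003 ≈ 2168.9 m/s.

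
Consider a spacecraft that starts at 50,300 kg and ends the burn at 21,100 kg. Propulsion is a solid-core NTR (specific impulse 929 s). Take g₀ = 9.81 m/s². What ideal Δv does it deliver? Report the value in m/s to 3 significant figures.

v_e = Isp · g₀ = 929 × 9.81 = 9113.5 m/s.
From the ideal rocket equation, Δv = v_e · ln(m₀/m_f) = 9113.5 × ln(2.384) = 9113.5 × 0.8687 ≈ 7917.2 m/s.

Δv ≈ 7920 m/s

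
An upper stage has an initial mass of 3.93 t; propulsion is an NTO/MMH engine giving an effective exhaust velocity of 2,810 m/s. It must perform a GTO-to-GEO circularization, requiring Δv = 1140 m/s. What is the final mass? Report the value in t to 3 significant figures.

final mass ≈ 2.62 t

m₀/m_f = exp(Δv / v_e) = exp(1140 / 2810.0) = exp(0.4057) = 1.5003.
m_f = m₀ / 1.5003 = 3.93 / 1.5003 = 2.61948 t.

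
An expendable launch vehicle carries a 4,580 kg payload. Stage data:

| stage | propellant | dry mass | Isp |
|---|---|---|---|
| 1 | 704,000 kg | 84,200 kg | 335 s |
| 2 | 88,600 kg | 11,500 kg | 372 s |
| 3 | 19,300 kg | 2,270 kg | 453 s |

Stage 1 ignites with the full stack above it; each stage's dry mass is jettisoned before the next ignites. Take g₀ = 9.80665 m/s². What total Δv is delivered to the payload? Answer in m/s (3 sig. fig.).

Δv ≈ 15200 m/s

Ignition mass of stage 1 = 704,000+84,200 + 88,600+11,500 + 19,300+2,270 + 4,580 = 914,450 kg.
Stage 1: m₀ = 914,450 kg, m_f = 914,450 − 704,000 = 210,450 kg; Δv = 335×9.80665×ln(4.345) = 3285.2×1.4691 ≈ 4826 m/s.
Stage 2: m₀ = 126,250 kg, m_f = 126,250 − 88,600 = 37,650 kg; Δv = 372×9.80665×ln(3.353) = 3648.1×1.2099 ≈ 4414 m/s.
Stage 3: m₀ = 26,150 kg, m_f = 26,150 − 19,300 = 6,850 kg; Δv = 453×9.80665×ln(3.818) = 4442.4×1.3396 ≈ 5951 m/s.
Total Δv = 4826 + 4414 + 5951 = 15191 m/s.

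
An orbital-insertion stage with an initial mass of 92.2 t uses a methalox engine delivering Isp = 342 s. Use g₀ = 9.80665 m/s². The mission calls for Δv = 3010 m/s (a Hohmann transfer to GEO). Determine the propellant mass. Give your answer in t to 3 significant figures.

v_e = Isp · g₀ = 342 × 9.80665 = 3353.9 m/s.
Rocket equation: m₀/m_f = exp(Δv / v_e) = exp(3010 / 3353.9) = exp(0.8975) = 2.4534.
m_f = 92.2 / 2.4534 = 37.5805 t, so propellant = m₀ − m_f = 92.2 − 37.5805 = 54.6195 t.

propellant mass ≈ 54.6 t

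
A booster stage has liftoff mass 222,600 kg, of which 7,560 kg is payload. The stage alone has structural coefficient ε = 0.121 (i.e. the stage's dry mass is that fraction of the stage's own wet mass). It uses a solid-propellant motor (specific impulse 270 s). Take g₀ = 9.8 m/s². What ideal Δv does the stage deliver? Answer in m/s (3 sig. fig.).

Δv ≈ 5000 m/s

Stage wet mass = m₀ − payload = 222,600 − 7,560 = 215,040 kg.
Stage dry mass = ε × stage wet mass = 0.121 × 215,040 = 26,019.8 kg.
Burnout mass m_f = stage dry + payload = 26,019.8 + 7,560 = 33,579.8 kg.
v_e = Isp · g₀ = 270 × 9.8 = 2646.0 m/s.
Using Δv = v_e ln(m₀/m_f): Δv = v_e · ln(222,600/33,579.8) = 2646.0 × ln(6.629) = 2646.0 × 1.8915 ≈ 5005 m/s.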